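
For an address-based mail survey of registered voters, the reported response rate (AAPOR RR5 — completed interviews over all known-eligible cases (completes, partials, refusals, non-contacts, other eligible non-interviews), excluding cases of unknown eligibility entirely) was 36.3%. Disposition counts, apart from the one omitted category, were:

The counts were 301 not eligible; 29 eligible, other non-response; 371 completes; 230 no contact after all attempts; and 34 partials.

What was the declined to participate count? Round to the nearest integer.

358

RR5 = 371 / D = 0.363
D = 371 / 0.363 = 1022.0
Remaining denominator categories sum to 664
declined to participate = 1022.0 − 664 ≈ 358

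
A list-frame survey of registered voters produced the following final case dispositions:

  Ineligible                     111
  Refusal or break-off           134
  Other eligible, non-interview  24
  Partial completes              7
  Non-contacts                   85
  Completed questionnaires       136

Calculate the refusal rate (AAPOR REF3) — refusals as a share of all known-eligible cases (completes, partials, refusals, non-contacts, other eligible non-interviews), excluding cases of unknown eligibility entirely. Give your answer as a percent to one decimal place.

Top → 134
Denom → 136 + 7 + 134 + 85 + 24 = 386
REF3 = 134 / 386 = 0.3472

34.7%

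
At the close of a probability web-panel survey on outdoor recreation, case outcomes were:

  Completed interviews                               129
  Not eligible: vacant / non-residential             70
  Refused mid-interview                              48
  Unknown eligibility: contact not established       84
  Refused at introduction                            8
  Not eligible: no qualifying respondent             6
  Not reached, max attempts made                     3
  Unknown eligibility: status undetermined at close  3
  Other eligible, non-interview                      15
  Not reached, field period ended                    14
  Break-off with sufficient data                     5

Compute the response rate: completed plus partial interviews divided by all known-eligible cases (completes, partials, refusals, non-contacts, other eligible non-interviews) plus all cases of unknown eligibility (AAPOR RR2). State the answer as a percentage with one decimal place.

43.4%

Refused = 8 + 48 = 56
Non-contacts = 14 + 3 = 17
Unknown eligibility = 84 + 3 = 87
Not eligible = 6 + 70 = 76
Numerator: 129 + 5 = 134
Denominator: 129 + 5 + 56 + 17 + 15 + 87 = 309
RR2 = 134 / 309 = 0.4337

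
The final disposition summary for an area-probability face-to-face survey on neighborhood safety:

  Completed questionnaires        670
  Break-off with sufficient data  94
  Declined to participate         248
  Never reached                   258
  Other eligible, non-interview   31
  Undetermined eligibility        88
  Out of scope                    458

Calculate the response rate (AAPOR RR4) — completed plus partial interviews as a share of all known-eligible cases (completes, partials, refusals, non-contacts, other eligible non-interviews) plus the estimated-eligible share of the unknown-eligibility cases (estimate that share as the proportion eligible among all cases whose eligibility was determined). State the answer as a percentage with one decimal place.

Top: 670 + 94 = 764
Determined eligible: 670 + 94 + 248 + 258 + 31 = 1301
e = 1301 / (1301 + 458) = 1301 / 1759 = 0.7396
e × U: 0.7396 × 88 = 65.08
Base: 1301 + 65.08 = 1366.08
RR4 = 764 / 1366.08 = 0.5593

55.9%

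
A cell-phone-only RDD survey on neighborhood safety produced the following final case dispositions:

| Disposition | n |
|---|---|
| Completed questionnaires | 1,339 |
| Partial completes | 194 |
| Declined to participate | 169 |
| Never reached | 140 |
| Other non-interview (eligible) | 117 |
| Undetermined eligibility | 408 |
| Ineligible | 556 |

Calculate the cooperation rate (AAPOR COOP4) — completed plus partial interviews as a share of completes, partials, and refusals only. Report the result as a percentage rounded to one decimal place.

Top = 1339 + 194 = 1533
Denominator = 1339 + 194 + 169 = 1702
COOP4 = 1533 / 1702 = 0.9007

90.1%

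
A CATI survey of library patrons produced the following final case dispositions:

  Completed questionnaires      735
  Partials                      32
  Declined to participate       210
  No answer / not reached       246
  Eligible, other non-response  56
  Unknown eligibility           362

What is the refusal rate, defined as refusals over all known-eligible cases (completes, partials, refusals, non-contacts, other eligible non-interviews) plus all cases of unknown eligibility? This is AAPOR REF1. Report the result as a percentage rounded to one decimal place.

12.8%

Top → 210
Denominator → 735 + 32 + 210 + 246 + 56 + 362 = 1641
REF1 = 210 / 1641 = 0.1280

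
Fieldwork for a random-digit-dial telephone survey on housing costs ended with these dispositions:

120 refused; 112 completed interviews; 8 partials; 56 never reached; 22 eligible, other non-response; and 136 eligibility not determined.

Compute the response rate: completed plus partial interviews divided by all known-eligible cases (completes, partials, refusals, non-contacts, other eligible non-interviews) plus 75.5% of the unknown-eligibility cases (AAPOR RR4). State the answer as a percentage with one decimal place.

28.5%

Top = 112 + 8 = 120
Eligible (known) = 112 + 8 + 120 + 56 + 22 = 318
Eligible share of unknowns = 0.7550 × 136 = 102.68
Denom = 318 + 102.68 = 420.68
RR4 = 120 / 420.68 = 0.2853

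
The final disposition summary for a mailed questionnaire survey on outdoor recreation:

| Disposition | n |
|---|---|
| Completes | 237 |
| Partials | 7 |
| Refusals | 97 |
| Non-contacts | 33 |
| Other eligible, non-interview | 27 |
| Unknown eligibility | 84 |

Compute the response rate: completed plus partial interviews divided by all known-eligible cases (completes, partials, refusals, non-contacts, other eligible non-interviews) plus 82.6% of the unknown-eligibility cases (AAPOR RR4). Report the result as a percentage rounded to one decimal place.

51.9%

Numerator: 237 + 7 = 244
Eligible (known): 237 + 7 + 97 + 33 + 27 = 401
Estimated eligible among unknowns: 0.8260 × 84 = 69.38
Denominator: 401 + 69.38 = 470.38
RR4 = 244 / 470.38 = 0.5187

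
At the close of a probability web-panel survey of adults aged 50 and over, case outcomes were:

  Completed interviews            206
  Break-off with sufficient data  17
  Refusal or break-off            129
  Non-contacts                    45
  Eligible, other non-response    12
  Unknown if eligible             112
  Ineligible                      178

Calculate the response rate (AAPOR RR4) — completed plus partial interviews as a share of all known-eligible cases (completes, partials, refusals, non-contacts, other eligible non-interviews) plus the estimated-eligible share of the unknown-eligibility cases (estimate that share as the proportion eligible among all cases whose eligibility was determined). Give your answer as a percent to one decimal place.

Num = 206 + 17 = 223
Eligible (known) = 206 + 17 + 129 + 45 + 12 = 409
e = 409 / (409 + 178) = 409 / 587 = 0.6968
Eligible share of unknowns = 0.6968 × 112 = 78.04
Denom = 409 + 78.04 = 487.04
RR4 = 223 / 487.04 = 0.4579

45.8%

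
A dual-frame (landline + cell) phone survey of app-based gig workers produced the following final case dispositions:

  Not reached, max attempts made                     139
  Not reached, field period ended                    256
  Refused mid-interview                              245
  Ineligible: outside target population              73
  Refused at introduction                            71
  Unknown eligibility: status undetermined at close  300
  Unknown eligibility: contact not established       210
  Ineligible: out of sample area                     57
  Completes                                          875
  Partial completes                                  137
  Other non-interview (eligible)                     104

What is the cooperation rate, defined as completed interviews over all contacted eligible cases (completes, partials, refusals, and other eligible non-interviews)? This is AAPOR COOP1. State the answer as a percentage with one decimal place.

61.1%

Refused = 71 + 245 = 316
Non-contacts = 256 + 139 = 395
Undetermined eligibility = 210 + 300 = 510
Screened out, ineligible = 73 + 57 = 130
Numerator = 875
Base = 875 + 137 + 316 + 104 = 1432
COOP1 = 875 / 1432 = 0.6110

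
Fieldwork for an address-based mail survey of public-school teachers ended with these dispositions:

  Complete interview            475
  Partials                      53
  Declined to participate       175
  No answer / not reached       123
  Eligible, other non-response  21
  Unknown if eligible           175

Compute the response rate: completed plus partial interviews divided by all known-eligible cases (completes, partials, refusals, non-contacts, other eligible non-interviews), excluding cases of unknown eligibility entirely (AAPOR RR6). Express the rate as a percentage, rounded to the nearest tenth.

62.3%

Num → 475 + 53 = 528
Base → 475 + 53 + 175 + 123 + 21 = 847
RR6 = 528 / 847 = 0.6234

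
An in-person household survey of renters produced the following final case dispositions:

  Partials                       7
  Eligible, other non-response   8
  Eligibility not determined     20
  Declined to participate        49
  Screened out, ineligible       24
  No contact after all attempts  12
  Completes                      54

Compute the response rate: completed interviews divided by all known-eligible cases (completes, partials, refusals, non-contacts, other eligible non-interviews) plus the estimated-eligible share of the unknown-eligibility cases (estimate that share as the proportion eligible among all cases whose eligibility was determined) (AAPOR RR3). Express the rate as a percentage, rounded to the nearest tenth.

36.8%

Numerator = 54
Eligible (known) = 54 + 7 + 49 + 12 + 8 = 130
e = 130 / (130 + 24) = 130 / 154 = 0.8442
Eligible share of unknowns = 0.8442 × 20 = 16.88
Base = 130 + 16.88 = 146.88
RR3 = 54 / 146.88 = 0.3676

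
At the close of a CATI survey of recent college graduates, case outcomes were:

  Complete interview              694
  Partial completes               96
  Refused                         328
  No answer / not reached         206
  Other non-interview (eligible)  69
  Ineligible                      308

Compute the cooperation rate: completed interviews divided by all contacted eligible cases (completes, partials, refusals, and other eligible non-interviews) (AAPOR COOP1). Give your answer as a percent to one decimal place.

Num = 694
Denom = 694 + 96 + 328 + 69 = 1187
COOP1 = 694 / 1187 = 0.5847

58.5%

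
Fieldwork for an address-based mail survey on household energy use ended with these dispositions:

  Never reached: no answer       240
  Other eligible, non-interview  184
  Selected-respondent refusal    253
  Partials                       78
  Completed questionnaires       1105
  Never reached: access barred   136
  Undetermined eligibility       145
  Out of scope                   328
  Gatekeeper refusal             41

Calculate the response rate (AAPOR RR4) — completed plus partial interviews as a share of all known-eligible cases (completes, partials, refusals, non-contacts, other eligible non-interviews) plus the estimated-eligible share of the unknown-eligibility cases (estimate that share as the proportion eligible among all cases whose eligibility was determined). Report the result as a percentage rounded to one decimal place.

54.7%

Refusal or break-off = 41 + 253 = 294
Non-contacts = 240 + 136 = 376
Numerator: 1105 + 78 = 1183
Known eligible: 1105 + 78 + 294 + 376 + 184 = 2037
e = 2037 / (2037 + 328) = 2037 / 2365 = 0.8613
Estimated eligible among unknowns: 0.8613 × 145 = 124.89
Denominator: 2037 + 124.89 = 2161.89
RR4 = 1183 / 2161.89 = 0.5472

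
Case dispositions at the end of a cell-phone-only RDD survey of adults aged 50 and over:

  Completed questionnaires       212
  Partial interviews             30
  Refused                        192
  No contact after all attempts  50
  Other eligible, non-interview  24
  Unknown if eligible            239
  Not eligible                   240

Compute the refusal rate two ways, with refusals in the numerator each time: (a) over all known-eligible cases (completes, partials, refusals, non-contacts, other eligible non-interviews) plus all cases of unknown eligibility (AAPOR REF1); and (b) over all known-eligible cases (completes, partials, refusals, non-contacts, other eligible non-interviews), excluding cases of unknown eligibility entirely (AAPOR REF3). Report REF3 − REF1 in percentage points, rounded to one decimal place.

Num = 192
Denominator = 212 + 30 + 192 + 50 + 24 + 239 = 747
REF1 = 192 / 747 = 0.2570
Denominator = 212 + 30 + 192 + 50 + 24 = 508
REF3 = 192 / 508 = 0.3780
Difference = 37.80 − 25.70 = 12.10 percentage points

12.1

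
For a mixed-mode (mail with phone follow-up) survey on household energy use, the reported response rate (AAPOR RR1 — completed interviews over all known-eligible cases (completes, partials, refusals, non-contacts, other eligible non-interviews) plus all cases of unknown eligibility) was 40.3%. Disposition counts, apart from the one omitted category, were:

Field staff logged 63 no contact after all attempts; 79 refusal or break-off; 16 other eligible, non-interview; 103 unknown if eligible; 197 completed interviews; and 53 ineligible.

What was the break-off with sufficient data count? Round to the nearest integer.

31

RR1 = 197 / D = 0.403
D = 197 / 0.403 = 488.8
Rest of base = 458
break-off with sufficient data = 488.8 − 458 ≈ 31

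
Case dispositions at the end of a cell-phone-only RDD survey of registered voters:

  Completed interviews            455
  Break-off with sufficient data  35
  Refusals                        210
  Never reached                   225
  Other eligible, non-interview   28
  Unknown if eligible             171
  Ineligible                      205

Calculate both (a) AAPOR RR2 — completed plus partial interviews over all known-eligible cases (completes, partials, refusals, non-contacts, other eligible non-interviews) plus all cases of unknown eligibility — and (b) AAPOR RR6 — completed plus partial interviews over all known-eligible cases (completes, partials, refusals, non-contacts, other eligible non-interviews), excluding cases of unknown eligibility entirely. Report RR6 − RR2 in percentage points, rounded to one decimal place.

7.8

Numerator → 455 + 35 = 490
Denominator → 455 + 35 + 210 + 225 + 28 + 171 = 1124
RR2 = 490 / 1124 = 0.4359
Denominator → 455 + 35 + 210 + 225 + 28 = 953
RR6 = 490 / 953 = 0.5142
Difference = 51.42 − 43.59 = 7.83 percentage points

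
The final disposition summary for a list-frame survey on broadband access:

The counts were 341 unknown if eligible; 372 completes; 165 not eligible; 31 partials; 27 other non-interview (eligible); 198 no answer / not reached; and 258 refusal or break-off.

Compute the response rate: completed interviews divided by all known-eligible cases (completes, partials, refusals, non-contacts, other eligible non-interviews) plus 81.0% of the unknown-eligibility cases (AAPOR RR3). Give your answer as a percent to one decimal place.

Numerator = 372
Determined eligible = 372 + 31 + 258 + 198 + 27 = 886
Eligible share of unknowns = 0.8100 × 341 = 276.21
Denom = 886 + 276.21 = 1162.21
RR3 = 372 / 1162.21 = 0.3201

32.0%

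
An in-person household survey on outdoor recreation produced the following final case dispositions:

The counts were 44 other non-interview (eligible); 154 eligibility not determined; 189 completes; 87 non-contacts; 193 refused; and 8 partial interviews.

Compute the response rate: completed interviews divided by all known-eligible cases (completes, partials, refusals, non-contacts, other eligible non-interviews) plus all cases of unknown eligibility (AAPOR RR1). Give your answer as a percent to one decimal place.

28.0%

Top = 189
Base = 189 + 8 + 193 + 87 + 44 + 154 = 675
RR1 = 189 / 675 = 0.2800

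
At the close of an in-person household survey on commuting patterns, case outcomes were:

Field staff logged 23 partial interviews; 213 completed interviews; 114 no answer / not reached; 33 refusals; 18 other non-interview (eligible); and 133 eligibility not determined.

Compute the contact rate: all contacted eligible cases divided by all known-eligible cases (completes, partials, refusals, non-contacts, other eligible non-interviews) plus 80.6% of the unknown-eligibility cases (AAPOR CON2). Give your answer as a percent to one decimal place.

Numerator: 213 + 23 + 33 + 18 = 287
Determined eligible: 213 + 23 + 33 + 114 + 18 = 401
e × U: 0.8060 × 133 = 107.20
Base: 401 + 107.20 = 508.20
CON2 = 287 / 508.20 = 0.5647

56.5%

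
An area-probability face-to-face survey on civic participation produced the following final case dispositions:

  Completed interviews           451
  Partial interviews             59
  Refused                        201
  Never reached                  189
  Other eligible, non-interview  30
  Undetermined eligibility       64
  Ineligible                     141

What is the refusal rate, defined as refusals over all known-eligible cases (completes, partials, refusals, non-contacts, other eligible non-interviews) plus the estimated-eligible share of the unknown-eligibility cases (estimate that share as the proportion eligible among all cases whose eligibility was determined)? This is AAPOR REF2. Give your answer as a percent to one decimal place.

20.4%

Num = 201
Known eligible = 451 + 59 + 201 + 189 + 30 = 930
e = 930 / (930 + 141) = 930 / 1071 = 0.8683
Eligible share of unknowns = 0.8683 × 64 = 55.57
Denominator = 930 + 55.57 = 985.57
REF2 = 201 / 985.57 = 0.2039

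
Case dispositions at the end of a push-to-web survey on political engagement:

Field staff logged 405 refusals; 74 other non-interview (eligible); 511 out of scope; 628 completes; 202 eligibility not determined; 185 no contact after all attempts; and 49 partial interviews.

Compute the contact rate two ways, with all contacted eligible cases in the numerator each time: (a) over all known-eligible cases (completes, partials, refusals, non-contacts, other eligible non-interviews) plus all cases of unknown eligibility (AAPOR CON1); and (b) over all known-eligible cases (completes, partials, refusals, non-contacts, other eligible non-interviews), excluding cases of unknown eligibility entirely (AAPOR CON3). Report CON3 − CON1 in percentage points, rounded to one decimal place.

11.3

Top → 628 + 49 + 405 + 74 = 1156
Denom → 628 + 49 + 405 + 185 + 74 + 202 = 1543
CON1 = 1156 / 1543 = 0.7492
Denom → 628 + 49 + 405 + 185 + 74 = 1341
CON3 = 1156 / 1341 = 0.8620
Difference = 86.20 − 74.92 = 11.28 percentage points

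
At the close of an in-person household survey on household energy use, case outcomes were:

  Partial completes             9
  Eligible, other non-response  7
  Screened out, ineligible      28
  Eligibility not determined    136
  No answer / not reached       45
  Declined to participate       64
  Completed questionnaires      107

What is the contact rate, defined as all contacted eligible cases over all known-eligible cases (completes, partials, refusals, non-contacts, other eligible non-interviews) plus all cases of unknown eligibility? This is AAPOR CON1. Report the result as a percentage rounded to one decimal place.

50.8%

Numerator = 107 + 9 + 64 + 7 = 187
Denom = 107 + 9 + 64 + 45 + 7 + 136 = 368
CON1 = 187 / 368 = 0.5082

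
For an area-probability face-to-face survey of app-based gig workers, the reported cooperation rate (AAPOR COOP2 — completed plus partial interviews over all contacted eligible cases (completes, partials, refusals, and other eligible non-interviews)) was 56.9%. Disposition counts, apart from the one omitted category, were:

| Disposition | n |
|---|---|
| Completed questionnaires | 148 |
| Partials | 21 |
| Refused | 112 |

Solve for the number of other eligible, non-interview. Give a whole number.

16

Num: 148 + 21 = 169
COOP2 = 169 / D = 0.569
D = 169 / 0.569 = 297.0
Rest of base = 281
other eligible, non-interview = 297.0 − 281 ≈ 16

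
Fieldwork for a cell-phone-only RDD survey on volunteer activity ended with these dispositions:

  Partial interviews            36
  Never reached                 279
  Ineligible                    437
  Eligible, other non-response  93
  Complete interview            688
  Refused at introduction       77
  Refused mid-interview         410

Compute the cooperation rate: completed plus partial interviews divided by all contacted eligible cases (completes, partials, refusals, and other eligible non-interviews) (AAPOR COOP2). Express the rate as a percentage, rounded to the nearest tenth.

Refused = 77 + 410 = 487
Num = 688 + 36 = 724
Denominator = 688 + 36 + 487 + 93 = 1304
COOP2 = 724 / 1304 = 0.5552

55.5%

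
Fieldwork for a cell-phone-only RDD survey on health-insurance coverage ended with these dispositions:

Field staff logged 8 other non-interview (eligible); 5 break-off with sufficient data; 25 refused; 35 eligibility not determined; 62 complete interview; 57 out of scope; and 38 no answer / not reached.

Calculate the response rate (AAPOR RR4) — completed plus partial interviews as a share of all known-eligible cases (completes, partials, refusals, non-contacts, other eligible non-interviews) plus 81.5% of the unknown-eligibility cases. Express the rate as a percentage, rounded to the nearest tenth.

40.2%

Num = 62 + 5 = 67
Known eligible = 62 + 5 + 25 + 38 + 8 = 138
Estimated eligible among unknowns = 0.8150 × 35 = 28.52
Denominator = 138 + 28.52 = 166.52
RR4 = 67 / 166.52 = 0.4024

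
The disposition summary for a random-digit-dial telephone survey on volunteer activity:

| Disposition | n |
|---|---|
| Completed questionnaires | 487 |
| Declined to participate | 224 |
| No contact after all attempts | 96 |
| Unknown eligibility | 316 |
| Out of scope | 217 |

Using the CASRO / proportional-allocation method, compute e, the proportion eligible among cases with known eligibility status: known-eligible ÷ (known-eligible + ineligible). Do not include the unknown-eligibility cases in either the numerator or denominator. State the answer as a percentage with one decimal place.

78.8%

Known eligible → 487 + 224 + 96 = 807
e = 807 / (807 + 217) = 807 / 1024 = 0.7881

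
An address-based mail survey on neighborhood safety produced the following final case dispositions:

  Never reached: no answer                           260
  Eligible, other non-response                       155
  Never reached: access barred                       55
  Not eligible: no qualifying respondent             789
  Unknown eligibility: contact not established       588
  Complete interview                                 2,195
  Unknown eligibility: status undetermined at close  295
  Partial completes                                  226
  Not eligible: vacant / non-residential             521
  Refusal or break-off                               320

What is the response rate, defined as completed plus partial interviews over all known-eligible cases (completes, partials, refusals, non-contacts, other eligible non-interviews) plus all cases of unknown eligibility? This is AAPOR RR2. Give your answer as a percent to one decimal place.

Non-contacts = 260 + 55 = 315
Undetermined eligibility = 588 + 295 = 883
Not eligible = 789 + 521 = 1310
Num = 2195 + 226 = 2421
Base = 2195 + 226 + 320 + 315 + 155 + 883 = 4094
RR2 = 2421 / 4094 = 0.5914

59.1%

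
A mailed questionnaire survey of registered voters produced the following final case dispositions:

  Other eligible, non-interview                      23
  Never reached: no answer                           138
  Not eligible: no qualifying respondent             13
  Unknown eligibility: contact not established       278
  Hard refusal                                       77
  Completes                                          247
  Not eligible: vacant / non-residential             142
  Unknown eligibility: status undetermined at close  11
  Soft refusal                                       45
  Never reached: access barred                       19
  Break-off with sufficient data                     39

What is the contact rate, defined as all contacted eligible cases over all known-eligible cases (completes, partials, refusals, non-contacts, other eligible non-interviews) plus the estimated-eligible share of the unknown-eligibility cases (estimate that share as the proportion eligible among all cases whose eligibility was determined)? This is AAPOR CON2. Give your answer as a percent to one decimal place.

Refusal or break-off = 77 + 45 = 122
No contact after all attempts = 138 + 19 = 157
Unknown eligibility = 278 + 11 = 289
Screened out, ineligible = 13 + 142 = 155
Num → 247 + 39 + 122 + 23 = 431
Known eligible → 247 + 39 + 122 + 157 + 23 = 588
e = 588 / (588 + 155) = 588 / 743 = 0.7914
Eligible share of unknowns → 0.7914 × 289 = 228.71
Denom → 588 + 228.71 = 816.71
CON2 = 431 / 816.71 = 0.5277

52.8%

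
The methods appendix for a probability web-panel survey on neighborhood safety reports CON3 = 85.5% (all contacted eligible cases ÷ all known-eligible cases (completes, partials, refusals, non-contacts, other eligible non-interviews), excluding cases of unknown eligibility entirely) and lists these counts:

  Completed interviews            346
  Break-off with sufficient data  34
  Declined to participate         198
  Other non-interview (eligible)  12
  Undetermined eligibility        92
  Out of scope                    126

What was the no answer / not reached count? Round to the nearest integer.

100

Numerator = 346 + 34 + 198 + 12 = 590
CON3 = 590 / D = 0.855
D = 590 / 0.855 = 690.1
Other denominator terms total 590
no answer / not reached = 690.1 − 590 ≈ 100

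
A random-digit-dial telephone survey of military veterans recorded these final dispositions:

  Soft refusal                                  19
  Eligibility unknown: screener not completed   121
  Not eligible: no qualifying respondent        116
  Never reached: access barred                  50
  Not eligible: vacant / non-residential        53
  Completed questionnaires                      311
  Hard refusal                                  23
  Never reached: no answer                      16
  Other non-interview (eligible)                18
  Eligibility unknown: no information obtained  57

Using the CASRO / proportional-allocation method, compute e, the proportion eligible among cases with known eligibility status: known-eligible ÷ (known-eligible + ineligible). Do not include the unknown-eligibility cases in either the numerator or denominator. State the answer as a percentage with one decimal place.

Refusal or break-off = 23 + 19 = 42
Never reached = 16 + 50 = 66
Undetermined eligibility = 121 + 57 = 178
Screened out, ineligible = 116 + 53 = 169
Eligible (known) = 311 + 42 + 66 + 18 = 437
e = 437 / (437 + 169) = 437 / 606 = 0.7211

72.1%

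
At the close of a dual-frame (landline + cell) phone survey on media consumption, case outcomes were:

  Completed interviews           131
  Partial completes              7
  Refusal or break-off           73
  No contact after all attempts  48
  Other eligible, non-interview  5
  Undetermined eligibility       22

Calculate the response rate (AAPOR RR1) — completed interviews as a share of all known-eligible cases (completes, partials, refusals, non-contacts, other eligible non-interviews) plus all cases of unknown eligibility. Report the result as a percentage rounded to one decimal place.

45.8%

Numerator = 131
Denom = 131 + 7 + 73 + 48 + 5 + 22 = 286
RR1 = 131 / 286 = 0.4580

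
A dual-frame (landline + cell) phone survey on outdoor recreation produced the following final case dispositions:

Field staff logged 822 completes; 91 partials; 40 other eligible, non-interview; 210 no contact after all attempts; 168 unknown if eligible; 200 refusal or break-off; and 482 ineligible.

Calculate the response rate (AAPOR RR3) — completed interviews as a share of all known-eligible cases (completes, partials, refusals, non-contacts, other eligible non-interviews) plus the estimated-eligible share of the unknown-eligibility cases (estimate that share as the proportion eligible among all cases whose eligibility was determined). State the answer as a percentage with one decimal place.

Top = 822
Known eligible = 822 + 91 + 200 + 210 + 40 = 1363
e = 1363 / (1363 + 482) = 1363 / 1845 = 0.7388
Eligible share of unknowns = 0.7388 × 168 = 124.12
Base = 1363 + 124.12 = 1487.12
RR3 = 822 / 1487.12 = 0.5527

55.3%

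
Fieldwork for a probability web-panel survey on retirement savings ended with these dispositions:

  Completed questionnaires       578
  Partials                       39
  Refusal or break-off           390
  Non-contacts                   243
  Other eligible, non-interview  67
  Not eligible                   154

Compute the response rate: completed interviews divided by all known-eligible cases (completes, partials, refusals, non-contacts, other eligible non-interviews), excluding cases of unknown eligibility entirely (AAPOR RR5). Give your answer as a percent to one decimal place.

43.9%

Num = 578
Denominator = 578 + 39 + 390 + 243 + 67 = 1317
RR5 = 578 / 1317 = 0.4389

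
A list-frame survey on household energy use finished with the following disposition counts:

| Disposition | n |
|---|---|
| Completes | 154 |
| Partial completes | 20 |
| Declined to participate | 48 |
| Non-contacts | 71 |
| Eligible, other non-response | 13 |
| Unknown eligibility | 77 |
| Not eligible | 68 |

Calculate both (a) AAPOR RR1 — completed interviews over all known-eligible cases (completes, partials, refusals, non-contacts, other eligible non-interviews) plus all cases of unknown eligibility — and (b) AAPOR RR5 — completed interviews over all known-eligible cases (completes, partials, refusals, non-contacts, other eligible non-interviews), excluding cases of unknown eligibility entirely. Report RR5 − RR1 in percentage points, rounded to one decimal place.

Num: 154
Denom: 154 + 20 + 48 + 71 + 13 + 77 = 383
RR1 = 154 / 383 = 0.4021
Denom: 154 + 20 + 48 + 71 + 13 = 306
RR5 = 154 / 306 = 0.5033
Difference = 50.33 − 40.21 = 10.12 percentage points

10.1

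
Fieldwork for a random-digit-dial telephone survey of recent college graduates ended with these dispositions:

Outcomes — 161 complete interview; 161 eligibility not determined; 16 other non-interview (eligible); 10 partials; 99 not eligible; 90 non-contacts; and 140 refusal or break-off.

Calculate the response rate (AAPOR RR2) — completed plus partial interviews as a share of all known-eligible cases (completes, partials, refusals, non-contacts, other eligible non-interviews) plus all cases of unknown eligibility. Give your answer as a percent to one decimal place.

Numerator → 161 + 10 = 171
Base → 161 + 10 + 140 + 90 + 16 + 161 = 578
RR2 = 171 / 578 = 0.2958

29.6%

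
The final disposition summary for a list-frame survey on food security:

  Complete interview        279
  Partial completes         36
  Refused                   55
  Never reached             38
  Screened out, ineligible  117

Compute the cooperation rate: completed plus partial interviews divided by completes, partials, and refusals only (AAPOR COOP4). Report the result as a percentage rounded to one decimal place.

Top = 279 + 36 = 315
Base = 279 + 36 + 55 = 370
COOP4 = 315 / 370 = 0.8514

85.1%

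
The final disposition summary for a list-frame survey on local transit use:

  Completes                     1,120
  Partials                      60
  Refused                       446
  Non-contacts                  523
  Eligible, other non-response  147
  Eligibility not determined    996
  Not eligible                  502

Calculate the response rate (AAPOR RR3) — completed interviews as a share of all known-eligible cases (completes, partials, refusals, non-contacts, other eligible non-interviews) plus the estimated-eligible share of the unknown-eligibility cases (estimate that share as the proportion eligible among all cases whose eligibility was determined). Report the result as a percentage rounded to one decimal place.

Top: 1120
Determined eligible: 1120 + 60 + 446 + 523 + 147 = 2296
e = 2296 / (2296 + 502) = 2296 / 2798 = 0.8206
Eligible share of unknowns: 0.8206 × 996 = 817.32
Denominator: 2296 + 817.32 = 3113.32
RR3 = 1120 / 3113.32 = 0.3597

36.0%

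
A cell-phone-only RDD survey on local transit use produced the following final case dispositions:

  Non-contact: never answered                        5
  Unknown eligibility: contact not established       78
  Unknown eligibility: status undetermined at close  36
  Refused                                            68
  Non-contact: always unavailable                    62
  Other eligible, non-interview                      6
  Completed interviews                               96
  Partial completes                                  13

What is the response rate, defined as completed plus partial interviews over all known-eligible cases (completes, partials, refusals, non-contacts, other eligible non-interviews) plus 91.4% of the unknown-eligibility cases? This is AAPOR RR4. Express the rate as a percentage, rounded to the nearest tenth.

No answer / not reached = 5 + 62 = 67
Eligibility not determined = 78 + 36 = 114
Top → 96 + 13 = 109
Known eligible → 96 + 13 + 68 + 67 + 6 = 250
Estimated eligible among unknowns → 0.9140 × 114 = 104.20
Base → 250 + 104.20 = 354.20
RR4 = 109 / 354.20 = 0.3077

30.8%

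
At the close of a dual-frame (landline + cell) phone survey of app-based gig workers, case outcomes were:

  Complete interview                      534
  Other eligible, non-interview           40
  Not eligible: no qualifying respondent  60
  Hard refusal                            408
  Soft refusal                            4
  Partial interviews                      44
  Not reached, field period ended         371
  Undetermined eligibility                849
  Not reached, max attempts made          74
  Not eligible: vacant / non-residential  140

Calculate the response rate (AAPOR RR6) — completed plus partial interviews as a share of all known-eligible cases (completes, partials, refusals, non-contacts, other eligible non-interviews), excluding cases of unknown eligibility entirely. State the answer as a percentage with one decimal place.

Refusals = 408 + 4 = 412
No answer / not reached = 371 + 74 = 445
Screened out, ineligible = 60 + 140 = 200
Num: 534 + 44 = 578
Denominator: 534 + 44 + 412 + 445 + 40 = 1475
RR6 = 578 / 1475 = 0.3919

39.2%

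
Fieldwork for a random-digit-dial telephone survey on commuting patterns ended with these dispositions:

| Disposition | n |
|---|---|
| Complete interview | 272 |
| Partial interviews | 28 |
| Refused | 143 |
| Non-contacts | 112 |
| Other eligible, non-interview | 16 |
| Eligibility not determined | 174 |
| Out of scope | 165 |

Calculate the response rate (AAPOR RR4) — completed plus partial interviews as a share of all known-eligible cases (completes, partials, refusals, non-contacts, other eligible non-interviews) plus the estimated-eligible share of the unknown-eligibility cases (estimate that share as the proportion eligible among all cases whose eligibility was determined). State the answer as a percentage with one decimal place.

42.5%

Num → 272 + 28 = 300
Eligible (known) → 272 + 28 + 143 + 112 + 16 = 571
e = 571 / (571 + 165) = 571 / 736 = 0.7758
Eligible share of unknowns → 0.7758 × 174 = 134.99
Denom → 571 + 134.99 = 705.99
RR4 = 300 / 705.99 = 0.4249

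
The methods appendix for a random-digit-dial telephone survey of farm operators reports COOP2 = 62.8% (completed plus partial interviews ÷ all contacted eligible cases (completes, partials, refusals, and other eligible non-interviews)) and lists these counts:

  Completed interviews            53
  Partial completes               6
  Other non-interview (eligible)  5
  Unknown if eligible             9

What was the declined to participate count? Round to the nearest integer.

30

Numerator: 53 + 6 = 59
COOP2 = 59 / D = 0.628
D = 59 / 0.628 = 93.9
Other denominator terms total 64
declined to participate = 93.9 − 64 ≈ 30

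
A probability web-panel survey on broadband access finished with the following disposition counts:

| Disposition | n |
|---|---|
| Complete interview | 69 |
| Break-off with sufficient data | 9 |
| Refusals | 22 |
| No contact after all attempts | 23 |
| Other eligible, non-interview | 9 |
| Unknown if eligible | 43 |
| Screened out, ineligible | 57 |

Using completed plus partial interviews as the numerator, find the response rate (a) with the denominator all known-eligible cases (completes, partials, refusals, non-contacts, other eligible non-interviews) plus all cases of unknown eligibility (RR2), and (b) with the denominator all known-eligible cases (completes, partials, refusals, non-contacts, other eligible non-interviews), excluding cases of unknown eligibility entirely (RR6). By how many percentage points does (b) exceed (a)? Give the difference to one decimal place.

Numerator → 69 + 9 = 78
Denominator → 69 + 9 + 22 + 23 + 9 + 43 = 175
RR2 = 78 / 175 = 0.4457
Denominator → 69 + 9 + 22 + 23 + 9 = 132
RR6 = 78 / 132 = 0.5909
Difference = 59.09 − 44.57 = 14.52 percentage points

14.5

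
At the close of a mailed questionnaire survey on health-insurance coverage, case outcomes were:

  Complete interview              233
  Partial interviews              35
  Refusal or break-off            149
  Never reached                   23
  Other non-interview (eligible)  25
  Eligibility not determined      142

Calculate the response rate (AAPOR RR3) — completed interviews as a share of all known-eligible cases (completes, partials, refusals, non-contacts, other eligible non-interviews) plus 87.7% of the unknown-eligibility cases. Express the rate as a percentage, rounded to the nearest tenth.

Top = 233
Known eligible = 233 + 35 + 149 + 23 + 25 = 465
Estimated eligible among unknowns = 0.8770 × 142 = 124.53
Base = 465 + 124.53 = 589.53
RR3 = 233 / 589.53 = 0.3952

39.5%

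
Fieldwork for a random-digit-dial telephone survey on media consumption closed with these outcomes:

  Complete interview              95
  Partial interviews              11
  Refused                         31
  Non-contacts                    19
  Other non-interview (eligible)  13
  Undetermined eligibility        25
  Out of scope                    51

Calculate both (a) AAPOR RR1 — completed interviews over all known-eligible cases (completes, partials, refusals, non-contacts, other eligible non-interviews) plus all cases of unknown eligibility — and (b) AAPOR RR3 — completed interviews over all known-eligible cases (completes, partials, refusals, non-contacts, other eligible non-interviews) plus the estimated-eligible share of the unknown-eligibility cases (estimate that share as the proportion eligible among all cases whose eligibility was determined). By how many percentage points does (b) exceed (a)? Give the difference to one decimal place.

1.5

Num: 95
Base: 95 + 11 + 31 + 19 + 13 + 25 = 194
RR1 = 95 / 194 = 0.4897
Determined eligible: 95 + 11 + 31 + 19 + 13 = 169
e = 169 / (169 + 51) = 169 / 220 = 0.7682
Eligible share of unknowns: 0.7682 × 25 = 19.20
Base: 169 + 19.20 = 188.20
RR3 = 95 / 188.20 = 0.5048
Difference = 50.48 − 48.97 = 1.51 percentage points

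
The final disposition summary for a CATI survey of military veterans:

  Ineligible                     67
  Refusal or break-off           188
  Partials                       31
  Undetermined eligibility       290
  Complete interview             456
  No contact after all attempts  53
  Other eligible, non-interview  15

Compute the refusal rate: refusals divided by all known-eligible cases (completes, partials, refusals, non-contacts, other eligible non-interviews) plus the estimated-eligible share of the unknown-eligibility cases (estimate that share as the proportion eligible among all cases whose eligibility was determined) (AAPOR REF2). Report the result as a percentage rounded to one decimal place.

18.6%

Top: 188
Known eligible: 456 + 31 + 188 + 53 + 15 = 743
e = 743 / (743 + 67) = 743 / 810 = 0.9173
e × U: 0.9173 × 290 = 266.02
Denominator: 743 + 266.02 = 1009.02
REF2 = 188 / 1009.02 = 0.1863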